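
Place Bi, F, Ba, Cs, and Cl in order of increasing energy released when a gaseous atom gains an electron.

Ba < Cs < Bi < F < Cl

F is in period 2, group 17; Cl is in period 3, group 17; Cs is in period 6, group 1; Ba is in period 6, group 2; Bi is in period 6, group 15.
Adding an electron releases more energy for atoms nearer the top right (short of the noble gases).
Here both period and group differ, so the two effects have to be weighed against each other.
Cs > Ba: this pair runs against the simple trend — see the exception note.
Bi > Cs: Bi lies to the right of Cs in period 6, so the across-period effect alone puts Bi higher.
F > Bi: both effects reinforce here, so F is clearly the higher of the two.
Cl > F: this pair runs against the simple trend — see the exception note.
Note the exception: Cs has a higher electron affinity than Ba, contrary to the simple trend — adding an electron to Ba (ns²) has to open a new, higher-energy np subshell, which is unfavourable.
Note the exception: Cl has a higher electron affinity than F, contrary to the simple trend — F's small 2p subshell makes the incoming electron feel strong e⁻–e⁻ repulsion, so Cl actually releases more energy on gaining an electron.
Tabulated electron affinity (kJ/mol): F 328, Cl 349, Cs 46, Ba 14, Bi 91.
So from lowest to highest: Ba < Cs < Bi < F < Cl.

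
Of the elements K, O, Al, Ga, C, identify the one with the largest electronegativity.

O

C is in period 2, group 14; O is in period 2, group 16; Al is in period 3, group 13; K is in period 4, group 1; Ga is in period 4, group 13.
Electronegativity increases across a period and decreases down a group, tracking effective nuclear charge and atomic size.
These span different periods and groups, so the two trends combine.
Al > K: both effects reinforce here, so Al is clearly the higher of the two.
Ga > Al: this pair runs against the simple trend — see the exception note.
C > Ga: relative to Ga, both the across-period and down-group shifts push C's electronegativity up.
O > C: O lies to the right of C in period 2, so the across-period effect alone puts O higher.
Note the exception: Ga has a higher electronegativity than Al, contrary to the simple trend — poor shielding by filled d (and f) subshells raises the heavier element's effective nuclear charge more than the simple down-group trend predicts.
Tabulated electronegativity (Pauling): C 2.55, O 3.44, Al 1.61, K 0.82, Ga 1.81.
The largest electronegativity among these belongs to O.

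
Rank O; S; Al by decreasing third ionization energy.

IE_3 is the cost of taking one more electron from the +2 cation: O²⁺ still has 4 valence electrons; S²⁺ still has 4 valence electrons; Al²⁺ still has 1 valence electron.
All are still removing valence electrons, so compare the +2 ions as you would atoms: IE_3 generally rises across a period (higher Z_eff) and falls down a group (larger shell), subject to the usual subshell exceptions.
Valence configurations: O²⁺ [He]2s²2p², S²⁺ [Ne]3s²3p², Al²⁺ [Ne]3s¹.
Approximate IE_3 values (kJ/mol): O 5300, S 3357, Al 2745.
Overall IE_3 order: Al < S < O.

O, S, Al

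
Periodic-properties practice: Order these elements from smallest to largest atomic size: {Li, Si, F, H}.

Radius decreases left→right (rising Z_eff, same n) and increases top→bottom (higher n).
These span different periods and groups, so the two trends combine.
F > H: period and group pull opposite ways; the down-group shift dominates (64 vs 32 pm).
Si > F: relative to F, both the across-period and down-group shifts push Si's atomic radius up.
Li > Si: period and group pull opposite ways; the across-period shift dominates (133 vs 116 pm).
Tabulated atomic radius (pm): H 32, Li 133, F 64, Si 116.
So from smallest to largest: H < F < Si < Li.

H < F < Si < Li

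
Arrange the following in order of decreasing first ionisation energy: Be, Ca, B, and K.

Be is in period 2, group 2; B is in period 2, group 13; K is in period 4, group 1; Ca is in period 4, group 2.
Removing the outermost electron gets harder across a period and easier down a group.
These span different periods and groups, so the two trends combine.
Ca > K: Ca lies to the right of K in period 4, so the across-period effect alone puts Ca higher.
B > Ca: both effects reinforce here, so B is clearly the higher of the two.
Be > B: this pair runs against the simple trend — see the exception note.
Note the exception: Be has a higher first ionization energy than B, contrary to the simple trend — removing B's lone 2p electron is easier than breaking Be's filled 2s².
Tabulated first ionization energy (kJ/mol): Be 900, B 801, K 419, Ca 590.
So from highest to lowest: Be > B > Ca > K.

Be > B > Ca > K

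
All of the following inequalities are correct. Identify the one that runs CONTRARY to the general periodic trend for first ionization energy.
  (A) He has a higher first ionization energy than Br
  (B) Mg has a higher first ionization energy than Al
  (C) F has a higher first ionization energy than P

The general trend: first ionization energy increases across a period and decreases down a group.
(A) He (period 1, group 18) vs Br (period 4, group 17): the stated order agrees with the simple trend.
(B) Mg (period 3, group 2) vs Al (period 3, group 13): the stated order contradicts the simple trend.
(C) F (period 2, group 17) vs P (period 3, group 15): the stated order agrees with the simple trend.
The exception is (B): Al's single 3p electron is easier to remove than one from Mg's filled 3s².

(B)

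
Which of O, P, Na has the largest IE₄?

Na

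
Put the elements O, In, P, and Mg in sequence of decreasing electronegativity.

O is in period 2, group 16; Mg is in period 3, group 2; P is in period 3, group 15; In is in period 5, group 13.
Atoms toward the upper right of the periodic table pull bonding electrons most strongly.
These span different periods and groups, so the two trends combine.
In > Mg: period and group pull opposite ways; the across-period shift dominates (1.78 vs 1.31).
P > In: both effects reinforce here, so P is clearly the higher of the two.
O > P: both effects reinforce here, so O is clearly the higher of the two.
Tabulated electronegativity (Pauling): O 3.44, Mg 1.31, P 2.19, In 1.78.
So from highest to lowest: O > P > In > Mg.

O > P > In > Mg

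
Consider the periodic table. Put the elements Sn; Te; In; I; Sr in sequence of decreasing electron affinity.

Sr is in period 5, group 2; In is in period 5, group 13; Sn is in period 5, group 14; Te is in period 5, group 16; I is in period 5, group 17.
Electron affinity generally becomes more exothermic across a period toward the halogens and less exothermic down a group.
All lie in period 5, so electron affinity increases left to right.
So from highest to lowest: I > Te > Sn > In > Sr.

I > Te > Sn > In > Sr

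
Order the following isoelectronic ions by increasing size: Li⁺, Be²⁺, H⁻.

Be²⁺, Li⁺, H⁻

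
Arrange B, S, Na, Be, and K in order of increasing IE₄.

S < K < Na < Be < B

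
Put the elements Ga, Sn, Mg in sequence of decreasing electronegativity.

Electronegativity increases across a period and decreases down a group, tracking effective nuclear charge and atomic size.
These sit on a diagonal, where the across-period and down-group effects partly cancel.
Ga > Mg: the two effects oppose for this pair; the across-period effect wins (1.81 vs 1.31).
Sn > Ga: period and group pull opposite ways; the across-period shift dominates (1.96 vs 1.81).
Tabulated electronegativity (Pauling): Mg 1.31, Ga 1.81, Sn 1.96.
So from highest to lowest: Sn > Ga > Mg.

Sn > Ga > Mg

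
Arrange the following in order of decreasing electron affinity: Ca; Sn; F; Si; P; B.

Atoms with high Z_eff and room in the valence shell (especially the halogens) have the most exothermic electron affinities.
Neither a single period nor a single group — weigh both effects.
B > Ca: both effects reinforce here, so B is clearly the higher of the two.
P > B: period and group pull opposite ways; the across-period shift dominates (72 vs 27 kJ/mol).
Sn > P: this pair runs against the simple trend — see the exception note.
Si > Sn: they share group 14; the group trend gives Si the larger value.
F > Si: relative to Si, both the across-period and down-group shifts push F's electron affinity up.
Note the exception: Sn has a higher electron affinity than P, contrary to the simple trend — adding an electron to P's half-filled np³ subshell costs electron-pairing energy.
Note the exception: Si has a higher electron affinity than P, contrary to the simple trend — adding an electron to P's half-filled 3p³ is unfavourable, so Si (3p²) has the more exothermic EA.
For reference (kJ/mol): B 27, F 328, Si 134, P 72, Ca 2, Sn 107.
So from highest to lowest: F > Si > Sn > P > B > Ca.

F > Si > Sn > P > B > Ca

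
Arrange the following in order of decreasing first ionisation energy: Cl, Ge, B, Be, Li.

Cl > Be > B > Ge > Li

Li is in period 2, group 1; Be is in period 2, group 2; B is in period 2, group 13; Cl is in period 3, group 17; Ge is in period 4, group 14.
IE₁ increases left→right with effective nuclear charge and decreases top→bottom as the valence shell moves farther out.
Here both period and group differ, so the two effects have to be weighed against each other.
Ge > Li: period and group pull opposite ways; the across-period shift dominates (762 vs 520 kJ/mol).
B > Ge: period and group pull opposite ways; the down-group shift dominates (801 vs 762 kJ/mol).
Be > B: this pair runs against the simple trend — see the exception note.
Cl > Be: the two effects oppose for this pair; the across-period effect wins (1251 vs 900 kJ/mol).
Note the exception: Be has a higher first ionization energy than B, contrary to the simple trend — removing B's lone 2p electron is easier than breaking Be's filled 2s².
For reference (kJ/mol): Li 520, Be 900, B 801, Cl 1251, Ge 762.
So from highest to lowest: Cl > Be > B > Ge > Li.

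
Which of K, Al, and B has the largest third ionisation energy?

K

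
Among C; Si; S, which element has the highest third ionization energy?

After 2 electrons have been removed, what remains? C²⁺ still has 2 valence electrons; Si²⁺ still has 2 valence electrons; S²⁺ still has 4 valence electrons.
All are still removing valence electrons, so compare the +2 ions as you would atoms: IE_3 generally rises across a period (higher Z_eff) and falls down a group (larger shell), subject to the usual subshell exceptions.
Valence configurations: C²⁺ [He]2s², Si²⁺ [Ne]3s², S²⁺ [Ne]3s²3p².
The numbers (kJ/mol): C 4620, Si 3232, S 3357.
So the third ionization energies run Si < S < C.

C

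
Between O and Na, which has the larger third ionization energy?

Na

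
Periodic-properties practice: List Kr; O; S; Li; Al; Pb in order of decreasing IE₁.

Kr > O > S > Pb > Al > Li

Li is in period 2, group 1; O is in period 2, group 16; Al is in period 3, group 13; S is in period 3, group 16; Kr is in period 4, group 18; Pb is in period 6, group 14.
Across a period the outer electron is held more tightly (higher IE₁); down a group it sits in a higher shell, more shielded, and comes off more easily.
These span different periods and groups, so the two trends combine.
Al > Li: the two effects oppose for this pair; the across-period effect wins (578 vs 520 kJ/mol).
Pb > Al: period and group pull opposite ways; the across-period shift dominates (716 vs 578 kJ/mol).
S > Pb: both effects reinforce here, so S is clearly the higher of the two.
O > S: O sits above S in group 16, so the down-group effect alone puts O higher.
Kr > O: the two effects oppose for this pair; the across-period effect wins (1351 vs 1314 kJ/mol).
For reference (kJ/mol): Li 520, O 1314, Al 578, S 1000, Kr 1351, Pb 716.
So from highest to lowest: Kr > O > S > Pb > Al > Li.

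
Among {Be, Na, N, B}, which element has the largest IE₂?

IE_2 is the cost of taking one more electron from the +1 cation: Be⁺ still has 1 valence electron; Na⁺ is the bare [Ne] core; N⁺ still has 4 valence electrons; B⁺ still has 2 valence electrons.
Pulling an electron out of a noble-gas core costs far more than removing a remaining valence electron, so Na sits at the high end of IE_2.
Valence configurations: Be⁺ [He]2s¹, N⁺ [He]2s²2p², B⁺ [He]2s².
Approximate IE_2 values (kJ/mol): Be 1757, Na 4562, N 2856, B 2427.
Putting it together, IE_2: Be < B < N < Na.

Na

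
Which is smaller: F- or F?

F

Forming F- adds 1 electron to F. More electron–electron repulsion in the same shell, with unchanged nuclear charge, lets the cloud expand.
An anion is larger than its parent atom: F- > F.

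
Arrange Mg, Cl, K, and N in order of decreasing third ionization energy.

After 2 electrons have been removed, what remains? Mg²⁺ is the bare [Ne] core; Cl²⁺ still has 5 valence electrons; K²⁺ is already 1 electron into the core; N²⁺ still has 3 valence electrons.
Usually core removal costs more than valence removal, but here the competition is close: a tightly held n=2 valence electron can cost more to remove than an n=3 core electron, so the actual values have to decide it.
Valence configurations: Cl²⁺ [Ne]3s²3p³, N²⁺ [He]2s²2p¹.
Approximate IE_3 values (kJ/mol): Mg 7733, Cl 3822, K 4420, N 4578.
Putting it together, IE_3: Cl < K < N < Mg.

Mg > N > K > Cl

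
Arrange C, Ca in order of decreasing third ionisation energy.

Ca > C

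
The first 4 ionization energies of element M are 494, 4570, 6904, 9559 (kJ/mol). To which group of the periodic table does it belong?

Group 1

Look for the largest jump between consecutive ionization energies: IE2/IE1 ≈ 9.3, far larger than any earlier ratio.
That jump marks the point where a core electron is being removed. So the atom has 1 valence electron.
A main-group element with 1 valence electron is in group 1.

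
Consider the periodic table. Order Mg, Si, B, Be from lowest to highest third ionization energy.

Si < B < Mg < Be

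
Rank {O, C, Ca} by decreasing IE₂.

O > C > Ca

The second ionization energy removes an electron from the +1 ion. For each element: O⁺ still has 5 valence electrons; C⁺ still has 3 valence electrons; Ca⁺ still has 1 valence electron.
All are still removing valence electrons, so compare the +1 ions as you would atoms: IE_2 generally rises across a period (higher Z_eff) and falls down a group (larger shell), subject to the usual subshell exceptions.
Valence configurations: O⁺ [He]2s²2p³, C⁺ [He]2s²2p¹, Ca⁺ [Ar]4s¹.
Approximate IE_2 values (kJ/mol): O 3388, C 2353, Ca 1145.
Putting it together, IE_2: Ca < C < O.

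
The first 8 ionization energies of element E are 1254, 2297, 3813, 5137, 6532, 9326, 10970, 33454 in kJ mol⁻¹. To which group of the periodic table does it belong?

Group 17

Look for the largest jump between consecutive ionization energies: IE8/IE7 ≈ 3.0, far larger than any earlier ratio.
That jump marks the point where a core electron is being removed. So the atom has 7 valence electrons.
A main-group element with 7 valence electrons is in group 17.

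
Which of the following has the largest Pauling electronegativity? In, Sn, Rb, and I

I

Rb is in period 5, group 1; In is in period 5, group 13; Sn is in period 5, group 14; I is in period 5, group 17.
Electronegativity increases across a period and decreases down a group, tracking effective nuclear charge and atomic size.
All lie in period 5, so electronegativity increases left to right.
The largest Pauling electronegativity among these belongs to I.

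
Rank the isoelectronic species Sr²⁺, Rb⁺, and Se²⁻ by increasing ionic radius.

Sr²⁺ < Rb⁺ < Se²⁻

All of these have 36 electrons, so size is governed by nuclear charge alone: the more protons, the stronger the pull on the same electron cloud, and the smaller the ion.
Nuclear charges: Sr²⁺ (Z=38), Rb⁺ (Z=37), Se²⁻ (Z=34).
Smallest to largest: Sr²⁺ < Rb⁺ < Se²⁻.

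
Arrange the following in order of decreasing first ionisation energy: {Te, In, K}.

Te, In, K

K is in period 4, group 1; In is in period 5, group 13; Te is in period 5, group 16.
IE₁ increases left→right with effective nuclear charge and decreases top→bottom as the valence shell moves farther out.
Here both period and group differ, so the two effects have to be weighed against each other.
In > K: period and group pull opposite ways; the across-period shift dominates (558 vs 419 kJ/mol).
Te > In: Te lies to the right of In in period 5, so the across-period effect alone puts Te higher.
Approximate values (kJ/mol): K 419, In 558, Te 869.
So from highest to lowest: Te > In > K.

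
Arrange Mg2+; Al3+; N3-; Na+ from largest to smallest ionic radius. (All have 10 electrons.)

N3-, Na+, Mg2+, Al3+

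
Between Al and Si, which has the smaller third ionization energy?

Al

Consider each +2 ion: Al²⁺ still has 1 valence electron; Si²⁺ still has 2 valence electrons.
All are still removing valence electrons, so compare the +2 ions as you would atoms: IE_3 generally rises across a period (higher Z_eff) and falls down a group (larger shell), subject to the usual subshell exceptions.
Valence configurations: Al²⁺ [Ne]3s¹, Si²⁺ [Ne]3s².
Approximate IE_3 values (kJ/mol): Al 2745, Si 3232.
Putting it together, IE_3: Al < Si.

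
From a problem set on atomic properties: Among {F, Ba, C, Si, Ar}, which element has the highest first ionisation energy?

C is in period 2, group 14; F is in period 2, group 17; Si is in period 3, group 14; Ar is in period 3, group 18; Ba is in period 6, group 2.
First ionization energy rises across a period (greater Z_eff holds electrons more tightly) and falls down a group (valence electrons are farther from the nucleus).
Neither a single period nor a single group — weigh both effects.
Si > Ba: relative to Ba, both the across-period and down-group shifts push Si's first ionization energy up.
C > Si: C sits above Si in group 14, so the down-group effect alone puts C higher.
Ar > C: period and group pull opposite ways; the across-period shift dominates (1521 vs 1086 kJ/mol).
F > Ar: period and group pull opposite ways; the down-group shift dominates (1681 vs 1521 kJ/mol).
For reference (kJ/mol): C 1086, F 1681, Si 786, Ar 1521, Ba 503.
The highest first ionisation energy among these belongs to F.

F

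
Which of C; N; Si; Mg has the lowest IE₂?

After 1 electron has been removed, what remains? C⁺ still has 3 valence electrons; N⁺ still has 4 valence electrons; Si⁺ still has 3 valence electrons; Mg⁺ still has 1 valence electron.
All are still removing valence electrons, so compare the +1 ions as you would atoms: IE_2 generally rises across a period (higher Z_eff) and falls down a group (larger shell), subject to the usual subshell exceptions.
Valence configurations: C⁺ [He]2s²2p¹, N⁺ [He]2s²2p², Si⁺ [Ne]3s²3p¹, Mg⁺ [Ne]3s¹.
The numbers (kJ/mol): C 2353, N 2856, Si 1577, Mg 1451.
Putting it together, IE_2: Mg < Si < C < N.

Mg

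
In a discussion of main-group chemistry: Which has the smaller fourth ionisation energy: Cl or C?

The fourth ionization energy removes an electron from the +3 ion. For each element: Cl³⁺ still has 4 valence electrons; C³⁺ still has 1 valence electron.
All are still removing valence electrons, so compare the +3 ions as you would atoms: IE_4 generally rises across a period (higher Z_eff) and falls down a group (larger shell), subject to the usual subshell exceptions.
Valence configurations: Cl³⁺ [Ne]3s²3p², C³⁺ [He]2s¹.
The numbers (kJ/mol): Cl 5159, C 6223.
Overall IE_4 order: Cl < C.

Cl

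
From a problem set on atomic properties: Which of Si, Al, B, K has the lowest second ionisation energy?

Si

Consider each +1 ion: Si⁺ still has 3 valence electrons; Al⁺ still has 2 valence electrons; B⁺ still has 2 valence electrons; K⁺ is the bare [Ar] core.
Breaking into a closed-shell core is much more expensive than removing a leftover valence electron — K has the largest IE_2 here.
Valence configurations: Si⁺ [Ne]3s²3p¹, Al⁺ [Ne]3s², B⁺ [He]2s².
Si⁺ loses a lone 3p electron whereas Al⁺ must break into a filled 3s² pair, so IE_2(Al) > IE_2(Si) even though Si has the higher nuclear charge.
Tabulated IE_2 (kJ/mol): Si 1577, Al 1817, B 2427, K 3052.
Hence IE_2: Si < Al < B < K.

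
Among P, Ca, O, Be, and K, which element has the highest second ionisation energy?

The second ionization energy removes an electron from the +1 ion. For each element: P⁺ still has 4 valence electrons; Ca⁺ still has 1 valence electron; O⁺ still has 5 valence electrons; Be⁺ still has 1 valence electron; K⁺ is the bare [Ar] core.
Usually core removal costs more than valence removal, but here the competition is close: a tightly held n=2 valence electron can cost more to remove than an n=3 core electron, so the actual values have to decide it.
Valence configurations: P⁺ [Ne]3s²3p², Ca⁺ [Ar]4s¹, O⁺ [He]2s²2p³, Be⁺ [He]2s¹.
Tabulated IE_2 (kJ/mol): P 1907, Ca 1145, O 3388, Be 1757, K 3052.
Hence IE_2: Ca < Be < P < K < O.

O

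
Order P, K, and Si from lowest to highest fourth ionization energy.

The fourth ionization energy removes an electron from the +3 ion. For each element: P³⁺ still has 2 valence electrons; K³⁺ is already 2 electrons into the core; Si³⁺ still has 1 valence electron.
Core electrons are held far more tightly than valence electrons, so K tops the IE_4 order.
Valence configurations: P³⁺ [Ne]3s², Si³⁺ [Ne]3s¹.
Approximate IE_4 values (kJ/mol): P 4964, K 5877, Si 4356.
Hence IE_4: Si < P < K.

Si < P < K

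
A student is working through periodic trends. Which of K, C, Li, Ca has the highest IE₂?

Li

Consider each +1 ion: K⁺ is the bare [Ar] core; C⁺ still has 3 valence electrons; Li⁺ is the bare [He] core; Ca⁺ still has 1 valence electron.
Core electrons are held far more tightly than valence electrons, so K and Li top the IE_2 order.
Valence configurations: C⁺ [He]2s²2p¹, Ca⁺ [Ar]4s¹.
Tabulated IE_2 (kJ/mol): K 3052, C 2353, Li 7298, Ca 1145.
Hence IE_2: Ca < C < K < Li.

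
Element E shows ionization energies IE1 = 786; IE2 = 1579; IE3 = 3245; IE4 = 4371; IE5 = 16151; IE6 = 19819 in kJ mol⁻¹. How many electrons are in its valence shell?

Look for the largest jump between consecutive ionization energies: IE5/IE4 ≈ 3.7, far larger than any earlier ratio.
That jump marks the point where a core electron is being removed. So the atom has 4 valence electrons.

4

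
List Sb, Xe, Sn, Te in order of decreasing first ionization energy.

Sn is in period 5, group 14; Sb is in period 5, group 15; Te is in period 5, group 16; Xe is in period 5, group 18.
IE₁ increases left→right with effective nuclear charge and decreases top→bottom as the valence shell moves farther out.
All lie in period 5, so first ionization energy increases left to right.
So from highest to lowest: Xe > Te > Sb > Sn.

Xe > Te > Sb > Sn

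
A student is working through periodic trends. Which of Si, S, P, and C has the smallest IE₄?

IE_4 is the cost of taking one more electron from the +3 cation: Si³⁺ still has 1 valence electron; S³⁺ still has 3 valence electrons; P³⁺ still has 2 valence electrons; C³⁺ still has 1 valence electron.
All are still removing valence electrons, so compare the +3 ions as you would atoms: IE_4 generally rises across a period (higher Z_eff) and falls down a group (larger shell), subject to the usual subshell exceptions.
Valence configurations: Si³⁺ [Ne]3s¹, S³⁺ [Ne]3s²3p¹, P³⁺ [Ne]3s², C³⁺ [He]2s¹.
S³⁺ loses a lone 3p electron whereas P³⁺ must break into a filled 3s² pair, so IE_4(P) > IE_4(S) even though S has the higher nuclear charge.
Approximate IE_4 values (kJ/mol): Si 4356, S 4556, P 4964, C 6223.
Putting it together, IE_4: Si < S < P < C.

Si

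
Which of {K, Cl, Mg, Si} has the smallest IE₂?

After 1 electron has been removed, what remains? K⁺ is the bare [Ar] core; Cl⁺ still has 6 valence electrons; Mg⁺ still has 1 valence electron; Si⁺ still has 3 valence electrons.
Breaking into a closed-shell core is much more expensive than removing a leftover valence electron — K has the largest IE_2 here.
Valence configurations: Cl⁺ [Ne]3s²3p⁴, Mg⁺ [Ne]3s¹, Si⁺ [Ne]3s²3p¹.
The numbers (kJ/mol): K 3052, Cl 2298, Mg 1451, Si 1577.
Putting it together, IE_2: Mg < Si < Cl < K.

Mg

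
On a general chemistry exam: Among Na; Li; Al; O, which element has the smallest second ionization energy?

Al

Consider each +1 ion: Na⁺ is the bare [Ne] core; Li⁺ is the bare [He] core; Al⁺ still has 2 valence electrons; O⁺ still has 5 valence electrons.
Core electrons are held far more tightly than valence electrons, so Na and Li top the IE_2 order.
Valence configurations: Al⁺ [Ne]3s², O⁺ [He]2s²2p³.
Tabulated IE_2 (kJ/mol): Na 4562, Li 7298, Al 1817, O 3388.
Hence IE_2: Al < O < Na < Li.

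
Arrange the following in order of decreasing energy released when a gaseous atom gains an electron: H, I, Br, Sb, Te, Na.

Br, I, Te, Sb, H, Na

H is in period 1, group 1; Na is in period 3, group 1; Br is in period 4, group 17; Sb is in period 5, group 15; Te is in period 5, group 16; I is in period 5, group 17.
EA tends to increase across a period and decrease down a group, though the pattern is less regular than for IE or radius.
These span different periods and groups, so the two trends combine.
H > Na: H sits above Na in group 1, so the down-group effect alone puts H higher.
Sb > H: the two effects oppose for this pair; the across-period effect wins (103 vs 73 kJ/mol).
Te > Sb: both are in period 5; the period trend gives Te the larger value.
I > Te: I lies to the right of Te in period 5, so the across-period effect alone puts I higher.
Br > I: Br sits above I in group 17, so the down-group effect alone puts Br higher.
For reference (kJ/mol): H 73, Na 53, Br 325, Sb 103, Te 190, I 295.
So from highest to lowest: Br > I > Te > Sb > H > Na.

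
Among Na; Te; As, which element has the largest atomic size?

Na

Na is in period 3, group 1; As is in period 4, group 15; Te is in period 5, group 16.
Atomic radius shrinks across a period as nuclear charge pulls the same shell inward, and grows down a group as new shells are added.
Here both period and group differ, so the two effects have to be weighed against each other.
Te > As: the two effects oppose for this pair; the down-group effect wins (136 vs 121 pm).
Na > Te: the two effects oppose for this pair; the across-period effect wins (155 vs 136 pm).
Tabulated atomic radius (pm): Na 155, As 121, Te 136.
The largest atomic size among these belongs to Na.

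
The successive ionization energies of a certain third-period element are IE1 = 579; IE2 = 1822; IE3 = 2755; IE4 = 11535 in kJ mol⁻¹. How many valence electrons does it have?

3

Look for the largest jump between consecutive ionization energies: IE4/IE3 ≈ 4.2, far larger than any earlier ratio.
That jump marks the point where a core electron is being removed. So the atom has 3 valence electrons.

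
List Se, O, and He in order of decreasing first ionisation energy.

He is in period 1, group 18; O is in period 2, group 16; Se is in period 4, group 16.
First ionization energy rises across a period (greater Z_eff holds electrons more tightly) and falls down a group (valence electrons are farther from the nucleus).
These span different periods and groups, so the two trends combine.
O > Se: O sits above Se in group 16, so the down-group effect alone puts O higher.
He > O: both effects reinforce here, so He is clearly the higher of the two.
Tabulated first ionization energy (kJ/mol): He 2372, O 1314, Se 941.
So from highest to lowest: He > O > Se.

He > O > Se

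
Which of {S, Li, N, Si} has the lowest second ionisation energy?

IE_2 is the cost of taking one more electron from the +1 cation: S⁺ still has 5 valence electrons; Li⁺ is the bare [He] core; N⁺ still has 4 valence electrons; Si⁺ still has 3 valence electrons.
Pulling an electron out of a noble-gas core costs far more than removing a remaining valence electron, so Li sits at the high end of IE_2.
Valence configurations: S⁺ [Ne]3s²3p³, N⁺ [He]2s²2p², Si⁺ [Ne]3s²3p¹.
Approximate IE_2 values (kJ/mol): S 2252, Li 7298, N 2856, Si 1577.
Hence IE_2: Si < S < N < Li.

Si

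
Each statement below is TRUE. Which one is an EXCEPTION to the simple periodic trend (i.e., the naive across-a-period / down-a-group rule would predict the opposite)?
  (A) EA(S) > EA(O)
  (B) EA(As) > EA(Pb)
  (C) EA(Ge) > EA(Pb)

The general trend: electron affinity increases across a period and decreases down a group.
(A) S (period 3, group 16) vs O (period 2, group 16): the stated order contradicts the simple trend.
(B) As (period 4, group 15) vs Pb (period 6, group 14): the stated order agrees with the simple trend.
(C) Ge (period 4, group 14) vs Pb (period 6, group 14): the stated order agrees with the simple trend.
The exception is (A): the compact 2p subshell of O repels the added electron more than S's larger 3p does.

(A)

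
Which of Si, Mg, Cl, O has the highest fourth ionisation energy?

Mg

IE_4 is the cost of taking one more electron from the +3 cation: Si³⁺ still has 1 valence electron; Mg³⁺ is already 1 electron into the core; Cl³⁺ still has 4 valence electrons; O³⁺ still has 3 valence electrons.
Core electrons are held far more tightly than valence electrons, so Mg tops the IE_4 order.
Valence configurations: Si³⁺ [Ne]3s¹, Cl³⁺ [Ne]3s²3p², O³⁺ [He]2s²2p¹.
The numbers (kJ/mol): Si 4356, Mg 10543, Cl 5159, O 7469.
Putting it together, IE_4: Si < Cl < O < Mg.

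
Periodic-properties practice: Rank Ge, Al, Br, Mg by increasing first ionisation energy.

Al < Mg < Ge < Br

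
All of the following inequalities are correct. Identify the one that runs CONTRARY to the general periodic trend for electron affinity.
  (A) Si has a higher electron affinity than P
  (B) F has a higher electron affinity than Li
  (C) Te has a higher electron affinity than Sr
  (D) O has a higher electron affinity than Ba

The general trend: electron affinity increases across a period and decreases down a group.
(A) Si (period 3, group 14) vs P (period 3, group 15): the stated order contradicts the simple trend.
(B) F (period 2, group 17) vs Li (period 2, group 1): the stated order agrees with the simple trend.
(C) Te (period 5, group 16) vs Sr (period 5, group 2): the stated order agrees with the simple trend.
(D) O (period 2, group 16) vs Ba (period 6, group 2): the stated order agrees with the simple trend.
The exception is (A): adding an electron to P's half-filled 3p³ is unfavourable, so Si (3p²) has the more exothermic EA.

(A)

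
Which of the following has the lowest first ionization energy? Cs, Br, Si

Cs

Si is in period 3, group 14; Br is in period 4, group 17; Cs is in period 6, group 1.
IE₁ increases left→right with effective nuclear charge and decreases top→bottom as the valence shell moves farther out.
These span different periods and groups, so the two trends combine.
Si > Cs: both effects reinforce here, so Si is clearly the higher of the two.
Br > Si: the two effects oppose for this pair; the across-period effect wins (1140 vs 786 kJ/mol).
For reference (kJ/mol): Si 786, Br 1140, Cs 376.
The lowest first ionization energy among these belongs to Cs.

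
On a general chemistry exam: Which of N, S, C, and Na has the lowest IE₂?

S

Consider each +1 ion: N⁺ still has 4 valence electrons; S⁺ still has 5 valence electrons; C⁺ still has 3 valence electrons; Na⁺ is the bare [Ne] core.
Breaking into a closed-shell core is much more expensive than removing a leftover valence electron — Na has the largest IE_2 here.
Valence configurations: N⁺ [He]2s²2p², S⁺ [Ne]3s²3p³, C⁺ [He]2s²2p¹.
Approximate IE_2 values (kJ/mol): N 2856, S 2252, C 2353, Na 4562.
So the second ionization energies run S < C < N < Na.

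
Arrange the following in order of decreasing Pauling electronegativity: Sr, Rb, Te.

Rb is in period 5, group 1; Sr is in period 5, group 2; Te is in period 5, group 16.
Electronegativity increases across a period and decreases down a group, tracking effective nuclear charge and atomic size.
All lie in period 5, so electronegativity increases left to right.
So from highest to lowest: Te > Sr > Rb.

Te > Sr > Rb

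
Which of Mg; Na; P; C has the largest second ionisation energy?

Na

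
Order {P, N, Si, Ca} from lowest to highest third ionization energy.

P, Si, N, Ca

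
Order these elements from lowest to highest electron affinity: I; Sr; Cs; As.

Sr < Cs < As < I

Adding an electron releases more energy for atoms nearer the top right (short of the noble gases).
These span different periods and groups, so the two trends combine.
Cs > Sr: this pair runs against the simple trend — see the exception note.
As > Cs: both effects reinforce here, so As is clearly the higher of the two.
I > As: period and group pull opposite ways; the across-period shift dominates (295 vs 78 kJ/mol).
Note the exception: Cs has a higher electron affinity than Sr, contrary to the simple trend — adding an electron to Sr (ns²) has to open a new, higher-energy np subshell, which is unfavourable.
Tabulated electron affinity (kJ/mol): As 78, Sr 5, I 295, Cs 46.
So from lowest to highest: Sr < Cs < As < I.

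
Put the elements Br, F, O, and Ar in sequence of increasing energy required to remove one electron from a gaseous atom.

Br < O < Ar < F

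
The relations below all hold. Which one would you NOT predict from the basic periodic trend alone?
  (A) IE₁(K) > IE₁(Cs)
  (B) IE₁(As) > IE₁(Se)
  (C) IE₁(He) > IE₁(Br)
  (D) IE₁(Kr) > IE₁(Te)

(B)

The general trend: IE₁ increases across a period and decreases down a group.
(A) K (period 4, group 1) vs Cs (period 6, group 1): the stated order agrees with the simple trend.
(B) As (period 4, group 15) vs Se (period 4, group 16): the stated order contradicts the simple trend.
(C) He (period 1, group 18) vs Br (period 4, group 17): the stated order agrees with the simple trend.
(D) Kr (period 4, group 18) vs Te (period 5, group 16): the stated order agrees with the simple trend.
The exception is (B): Se (4p⁴) ionizes more easily than half-filled As (4p³).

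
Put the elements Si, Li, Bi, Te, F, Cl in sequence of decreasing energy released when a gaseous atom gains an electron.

Cl > F > Te > Si > Bi > Li

Atoms with high Z_eff and room in the valence shell (especially the halogens) have the most exothermic electron affinities.
Neither a single period nor a single group — weigh both effects.
Bi > Li: the two effects oppose for this pair; the across-period effect wins (91 vs 60 kJ/mol).
Si > Bi: period and group pull opposite ways; the down-group shift dominates (134 vs 91 kJ/mol).
Te > Si: period and group pull opposite ways; the across-period shift dominates (190 vs 134 kJ/mol).
F > Te: both effects reinforce here, so F is clearly the higher of the two.
Cl > F: this pair runs against the simple trend — see the exception note.
Note the exception: Cl has a higher electron affinity than F, contrary to the simple trend — F's small 2p subshell makes the incoming electron feel strong e⁻–e⁻ repulsion, so Cl actually releases more energy on gaining an electron.
Tabulated electron affinity (kJ/mol): Li 60, F 328, Si 134, Cl 349, Te 190, Bi 91.
So from highest to lowest: Cl > F > Te > Si > Bi > Li.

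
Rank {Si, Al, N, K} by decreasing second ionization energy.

K, N, Al, Si

IE_2 is the cost of taking one more electron from the +1 cation: Si⁺ still has 3 valence electrons; Al⁺ still has 2 valence electrons; N⁺ still has 4 valence electrons; K⁺ is the bare [Ar] core.
Core electrons are held far more tightly than valence electrons, so K tops the IE_2 order.
Valence configurations: Si⁺ [Ne]3s²3p¹, Al⁺ [Ne]3s², N⁺ [He]2s²2p².
Si⁺ loses a lone 3p electron whereas Al⁺ must break into a filled 3s² pair, so IE_2(Al) > IE_2(Si) even though Si has the higher nuclear charge.
Tabulated IE_2 (kJ/mol): Si 1577, Al 1817, N 2856, K 3052.
Putting it together, IE_2: Si < Al < N < K.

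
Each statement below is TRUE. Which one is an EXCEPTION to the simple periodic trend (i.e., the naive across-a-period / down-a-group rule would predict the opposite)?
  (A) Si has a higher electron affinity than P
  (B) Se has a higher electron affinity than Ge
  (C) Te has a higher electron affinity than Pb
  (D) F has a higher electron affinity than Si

(A)

The general trend: electron affinity increases across a period and decreases down a group.
(A) Si (period 3, group 14) vs P (period 3, group 15): the stated order contradicts the simple trend.
(B) Se (period 4, group 16) vs Ge (period 4, group 14): the stated order agrees with the simple trend.
(C) Te (period 5, group 16) vs Pb (period 6, group 14): the stated order agrees with the simple trend.
(D) F (period 2, group 17) vs Si (period 3, group 14): the stated order agrees with the simple trend.
The exception is (A): adding an electron to P's half-filled 3p³ is unfavourable, so Si (3p²) has the more exothermic EA.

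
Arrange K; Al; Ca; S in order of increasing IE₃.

Al < S < K < Ca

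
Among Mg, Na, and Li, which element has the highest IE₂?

Li

The second ionization energy removes an electron from the +1 ion. For each element: Mg⁺ still has 1 valence electron; Na⁺ is the bare [Ne] core; Li⁺ is the bare [He] core.
Pulling an electron out of a noble-gas core costs far more than removing a remaining valence electron, so Na and Li sit at the high end of IE_2.
Tabulated IE_2 (kJ/mol): Mg 1451, Na 4562, Li 7298.
Hence IE_2: Mg < Na < Li.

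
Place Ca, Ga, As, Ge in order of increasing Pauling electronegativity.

Ca, Ga, Ge, As

Electronegativity increases across a period and decreases down a group, tracking effective nuclear charge and atomic size.
All lie in period 4, so electronegativity increases left to right.
So from lowest to highest: Ca < Ga < Ge < As.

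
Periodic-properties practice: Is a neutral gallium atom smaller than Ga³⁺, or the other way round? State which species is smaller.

Ga³⁺

Forming Ga³⁺ removes 3 electrons from Ga. Fewer electrons for the same nuclear charge means less shielding and a higher Z_eff on the remaining electrons, and for main-group metals the entire outer shell is lost.
A cation is smaller than its parent atom: Ga³⁺ < Ga.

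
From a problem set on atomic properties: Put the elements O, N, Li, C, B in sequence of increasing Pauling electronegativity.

Li < B < C < N < O

Li is in period 2, group 1; B is in period 2, group 13; C is in period 2, group 14; N is in period 2, group 15; O is in period 2, group 16.
Atoms toward the upper right of the periodic table pull bonding electrons most strongly.
All lie in period 2, so electronegativity increases left to right.
So from lowest to highest: Li < B < C < N < O.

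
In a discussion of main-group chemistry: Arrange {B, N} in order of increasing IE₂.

B, N

IE_2 is the cost of taking one more electron from the +1 cation: B⁺ still has 2 valence electrons; N⁺ still has 4 valence electrons.
All are still removing valence electrons, so compare the +1 ions as you would atoms: IE_2 generally rises across a period (higher Z_eff) and falls down a group (larger shell), subject to the usual subshell exceptions.
Valence configurations: B⁺ [He]2s², N⁺ [He]2s²2p².
Approximate IE_2 values (kJ/mol): B 2427, N 2856.
Overall IE_2 order: B < N.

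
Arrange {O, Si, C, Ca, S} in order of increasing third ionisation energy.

The third ionization energy removes an electron from the +2 ion. For each element: O²⁺ still has 4 valence electrons; Si²⁺ still has 2 valence electrons; C²⁺ still has 2 valence electrons; Ca²⁺ is the bare [Ar] core; S²⁺ still has 4 valence electrons.
Usually core removal costs more than valence removal, but here the competition is close: a tightly held n=2 valence electron can cost more to remove than an n=3 core electron, so the actual values have to decide it.
Valence configurations: O²⁺ [He]2s²2p², Si²⁺ [Ne]3s², C²⁺ [He]2s², S²⁺ [Ne]3s²3p².
The numbers (kJ/mol): O 5300, Si 3232, C 4620, Ca 4912, S 3357.
Hence IE_3: Si < S < C < Ca < O.

Si, S, C, Ca, O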